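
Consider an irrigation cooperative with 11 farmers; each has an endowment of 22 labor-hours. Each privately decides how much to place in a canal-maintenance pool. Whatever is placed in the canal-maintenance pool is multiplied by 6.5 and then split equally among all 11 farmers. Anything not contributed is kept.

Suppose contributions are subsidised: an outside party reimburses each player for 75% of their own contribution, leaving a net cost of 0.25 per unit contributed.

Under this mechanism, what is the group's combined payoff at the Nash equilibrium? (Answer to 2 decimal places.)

1754.50 labor-hours

Under the mechanism each unit contributed yields (6.5/11) / 0.25 = 2.3636 back to its contributor per unit of net cost, which exceeds 1, making full contribution the dominant choice for everyone.
At the Nash equilibrium everyone contributes 22. Group total payoff = 11 × (22 × 0.75 + 6.5 × 22) = 1754.50.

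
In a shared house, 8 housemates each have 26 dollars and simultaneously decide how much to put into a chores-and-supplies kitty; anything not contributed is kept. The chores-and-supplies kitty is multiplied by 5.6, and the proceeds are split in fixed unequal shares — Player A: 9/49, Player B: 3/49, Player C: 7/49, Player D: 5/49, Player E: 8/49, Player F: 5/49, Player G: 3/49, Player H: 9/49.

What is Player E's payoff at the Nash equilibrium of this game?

73.54 dollars

Player j's private return per contributed unit is 5.6 × (j's share). Contributing is weakly dominant for j when that share is at least 1/5.6 = 0.1786, and contributing 0 is dominant otherwise.
The shares above 0.1786 belong to Player A and Player H, contributing 26 each; the remaining 6 contribute 0. Total contributed: 52.
Player E keeps 26 and receives 5.6 × 52 × 8/49 = 47.54 from the chores-and-supplies kitty, for a payoff of 73.54.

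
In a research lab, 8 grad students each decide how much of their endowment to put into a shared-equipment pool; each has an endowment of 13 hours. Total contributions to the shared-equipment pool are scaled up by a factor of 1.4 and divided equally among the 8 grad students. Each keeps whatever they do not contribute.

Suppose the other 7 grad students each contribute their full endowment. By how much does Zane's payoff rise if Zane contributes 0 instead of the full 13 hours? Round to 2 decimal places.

10.73 hours

Switching from a contribution of 13 to 0 lets Zane keep an extra 13 hours, but lowers the shared-equipment pool by 13, which costs Zane their own share of that drop: 1.4/8 × 13 = 2.27.
Net gain = 13 − 2.27 = 10.73. The private return per contributed unit (0.1750) is below 1, so free-riding is indeed the best response regardless of what the others do.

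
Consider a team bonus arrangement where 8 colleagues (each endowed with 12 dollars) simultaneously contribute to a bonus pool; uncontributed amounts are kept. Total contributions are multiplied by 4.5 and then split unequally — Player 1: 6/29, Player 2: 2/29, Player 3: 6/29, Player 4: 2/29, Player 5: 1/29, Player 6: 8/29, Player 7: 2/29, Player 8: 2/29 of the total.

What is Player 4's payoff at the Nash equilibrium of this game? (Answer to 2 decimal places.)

Player j's private return per contributed unit is 4.5 × (j's share). Contributing is weakly dominant for j when that share is at least 1/4.5 = 0.2222, and contributing 0 is dominant otherwise.
The only share above 0.2222 is Player 6's 8/29, contributing 12; the remaining 7 contribute 0. Total contributed: 12.
Player 4 keeps 12 and receives 4.5 × 12 × 2/29 = 3.72 from the bonus pool, for a payoff of 15.72.

15.72 dollars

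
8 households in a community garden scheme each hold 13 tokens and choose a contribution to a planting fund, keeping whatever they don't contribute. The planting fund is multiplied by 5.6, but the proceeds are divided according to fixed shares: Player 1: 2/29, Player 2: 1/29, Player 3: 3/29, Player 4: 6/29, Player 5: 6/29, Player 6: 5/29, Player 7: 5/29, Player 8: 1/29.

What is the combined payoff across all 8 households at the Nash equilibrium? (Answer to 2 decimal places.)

Each unit j contributes comes back to j as 5.6 × (j's share), so j prefers to contribute only if that share exceeds 1/5.6 = 0.1786; otherwise keeping the unit dominates.
The shares above 0.1786 belong to Player 4 and Player 5, contributing 13 each; the remaining 6 contribute 0. Total contributed: 26.
The planting fund pays out 5.6 × 26 = 145.60 in total (split across the unequal shares, but the aggregate is all that matters for the group sum).
The 6 free-riders keep 13 each, adding 78. Group total = 78 + 145.60 = 223.60.

223.60 tokens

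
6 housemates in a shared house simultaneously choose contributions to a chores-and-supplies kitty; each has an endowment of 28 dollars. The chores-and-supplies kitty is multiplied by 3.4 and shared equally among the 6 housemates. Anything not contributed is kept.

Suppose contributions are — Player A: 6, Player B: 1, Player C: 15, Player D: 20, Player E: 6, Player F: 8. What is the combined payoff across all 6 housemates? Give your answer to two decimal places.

Total contributed: 6 + 1 + 15 + 20 + 6 + 8 = 56; total kept: 6 × 28 − 56 = 112.
The chores-and-supplies kitty pays out 3.4 × 56 = 190.40 in aggregate.
Group total = 112 + 190.40 = 302.40.

302.40 dollars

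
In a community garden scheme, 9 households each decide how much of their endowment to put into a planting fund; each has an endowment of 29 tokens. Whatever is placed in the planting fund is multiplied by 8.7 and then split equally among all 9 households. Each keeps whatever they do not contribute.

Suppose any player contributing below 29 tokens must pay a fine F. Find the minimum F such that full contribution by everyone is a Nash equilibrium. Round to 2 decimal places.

Given the others contribute fully, the best deviation is to contribute 0 (any partial contribution still incurs the fine and gives up units whose private return 0.9667 is below 1).
Deviating from 29 to 0 saves 29 tokens but forfeits the deviator's share of the drop in the planting fund: 8.7/9 × 29 = 28.03.
So the deviation gain is 29 − 28.03 = 0.97, and the fine must be at least 0.97 tokens to wipe it out.

0.97 tokens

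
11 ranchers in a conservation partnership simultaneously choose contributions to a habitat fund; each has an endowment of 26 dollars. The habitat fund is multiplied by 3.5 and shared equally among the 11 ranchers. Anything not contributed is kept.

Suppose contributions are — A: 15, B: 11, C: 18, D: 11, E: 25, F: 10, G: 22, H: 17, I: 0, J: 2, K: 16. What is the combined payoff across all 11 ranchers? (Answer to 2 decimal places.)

653.50 dollars

Total contributed: 15 + 11 + 18 + 11 + 25 + 10 + 22 + 17 + 0 + 2 + 16 = 147; total kept: 11 × 26 − 147 = 139.
The habitat fund pays out 3.5 × 147 = 514.50 in aggregate.
Group total = 139 + 514.50 = 653.50.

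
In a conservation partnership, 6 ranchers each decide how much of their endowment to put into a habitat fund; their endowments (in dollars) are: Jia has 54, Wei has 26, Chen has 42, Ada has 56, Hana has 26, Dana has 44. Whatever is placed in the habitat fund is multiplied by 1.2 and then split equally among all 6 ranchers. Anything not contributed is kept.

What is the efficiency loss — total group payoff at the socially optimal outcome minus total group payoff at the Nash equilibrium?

49.60 dollars

The private return per contributed unit is 1.2/6 = 0.2000 < 1 for every player regardless of endowment, so the Nash equilibrium is zero contribution and the group total is Σ E_j = 54 + 26 + 42 + 56 + 26 + 44 = 248.
Each contributed unit returns 1.200 to the group, so the social optimum is full contribution by everyone: group total = 1.200 × 248 = 297.60.
Efficiency loss = (1.200 − 1) × 248 = 49.60.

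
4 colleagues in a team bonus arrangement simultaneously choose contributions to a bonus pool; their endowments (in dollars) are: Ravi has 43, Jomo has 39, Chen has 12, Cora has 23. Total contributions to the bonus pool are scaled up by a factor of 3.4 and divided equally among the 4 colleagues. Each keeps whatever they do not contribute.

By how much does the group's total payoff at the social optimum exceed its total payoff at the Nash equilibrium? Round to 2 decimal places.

280.80 dollars

The private return per contributed unit is 3.4/4 = 0.8500 < 1 for every player regardless of endowment, so the Nash equilibrium is zero contribution and the group total is Σ E_j = 43 + 39 + 12 + 23 = 117.
Each contributed unit returns 3.400 to the group, so the social optimum is full contribution by everyone: group total = 3.400 × 117 = 397.80.
Efficiency loss = (3.400 − 1) × 117 = 280.80.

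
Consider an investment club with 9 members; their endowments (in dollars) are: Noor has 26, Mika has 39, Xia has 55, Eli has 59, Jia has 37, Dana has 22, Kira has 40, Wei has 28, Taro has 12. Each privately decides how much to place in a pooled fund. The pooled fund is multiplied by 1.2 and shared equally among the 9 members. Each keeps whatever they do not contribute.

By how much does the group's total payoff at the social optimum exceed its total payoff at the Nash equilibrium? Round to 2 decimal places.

The private return per contributed unit is 1.2/9 = 0.1333 < 1 for every player regardless of endowment, so the Nash equilibrium is zero contribution and the group total is Σ E_j = 26 + 39 + 55 + 59 + 37 + 22 + 40 + 28 + 12 = 318.
Each contributed unit returns 1.200 to the group, so the social optimum is full contribution by everyone: group total = 1.200 × 318 = 381.60.
Efficiency loss = (1.200 − 1) × 318 = 63.60.

63.60 dollars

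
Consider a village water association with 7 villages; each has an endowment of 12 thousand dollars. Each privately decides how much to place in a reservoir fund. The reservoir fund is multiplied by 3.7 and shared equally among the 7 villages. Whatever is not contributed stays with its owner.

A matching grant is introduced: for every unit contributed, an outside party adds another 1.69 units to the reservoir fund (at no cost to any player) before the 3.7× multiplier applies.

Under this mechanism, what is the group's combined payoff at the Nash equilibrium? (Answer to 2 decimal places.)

Under the mechanism each unit contributed yields 3.7 × 2.69 / 7 = 1.4219 back to its contributor per unit of net cost, which exceeds 1, making full contribution the dominant choice for everyone.
At the Nash equilibrium everyone contributes 12. Group total payoff = 3.7 × 2.69 × 84 = 836.05.

836.05 thousand dollars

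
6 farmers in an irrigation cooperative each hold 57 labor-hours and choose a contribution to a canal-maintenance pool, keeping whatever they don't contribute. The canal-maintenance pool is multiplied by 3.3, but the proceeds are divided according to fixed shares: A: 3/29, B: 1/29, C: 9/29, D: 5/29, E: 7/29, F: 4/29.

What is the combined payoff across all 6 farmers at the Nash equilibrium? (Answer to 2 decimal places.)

A player with share s gets back 3.3·s per unit contributed, so full contribution is dominant for anyone with s > 1/3.3 = 0.3030 and zero contribution is dominant for anyone below.
Only C (9/29) clears that bar, contributing 57; the remaining 5 contribute 0. Total contributed: 57.
The canal-maintenance pool pays out 3.3 × 57 = 188.10 in total (split across the unequal shares, but the aggregate is all that matters for the group sum).
The 5 free-riders keep 57 each, adding 285. Group total = 285 + 188.10 = 473.10.

473.10 labor-hours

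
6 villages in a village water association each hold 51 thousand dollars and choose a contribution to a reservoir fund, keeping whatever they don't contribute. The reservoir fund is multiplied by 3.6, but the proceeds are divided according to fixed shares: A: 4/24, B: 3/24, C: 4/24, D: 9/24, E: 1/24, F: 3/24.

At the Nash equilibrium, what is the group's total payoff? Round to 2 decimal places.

438.60 thousand dollars

Player j's private return per contributed unit is 3.6 × (j's share). Contributing is weakly dominant for j when that share is at least 1/3.6 = 0.2778, and contributing 0 is dominant otherwise.
Only D (9/24) clears that bar, contributing 51; the remaining 5 contribute 0. Total contributed: 51.
The reservoir fund pays out 3.6 × 51 = 183.60 in total (split across the unequal shares, but the aggregate is all that matters for the group sum).
The 5 free-riders keep 51 each, adding 255. Group total = 255 + 183.60 = 438.60.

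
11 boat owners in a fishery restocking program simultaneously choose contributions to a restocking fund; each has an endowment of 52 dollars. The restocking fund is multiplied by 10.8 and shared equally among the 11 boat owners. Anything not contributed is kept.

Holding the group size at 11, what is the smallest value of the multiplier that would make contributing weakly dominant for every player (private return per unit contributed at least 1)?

11

A contributed unit returns (multiplier)/11 to its contributor.
This reaches 1 exactly when the multiplier is 11.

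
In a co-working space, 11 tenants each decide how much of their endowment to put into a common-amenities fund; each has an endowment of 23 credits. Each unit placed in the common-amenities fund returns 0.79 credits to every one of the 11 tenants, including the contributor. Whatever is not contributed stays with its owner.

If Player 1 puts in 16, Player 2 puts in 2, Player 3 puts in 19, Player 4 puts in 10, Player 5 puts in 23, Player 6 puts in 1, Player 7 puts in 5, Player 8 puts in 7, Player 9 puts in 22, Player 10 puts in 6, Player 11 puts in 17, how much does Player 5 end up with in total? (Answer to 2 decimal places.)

101.12 credits

Total contributed: 16 + 2 + 19 + 10 + 23 + 1 + 5 + 7 + 22 + 6 + 17 = 128.
Each receives 0.79 × 128 = 101.12 from the common-amenities fund.
Player 5 keeps 23 − 23 = 0, so Player 5's payoff is 0 + 101.12 = 101.12.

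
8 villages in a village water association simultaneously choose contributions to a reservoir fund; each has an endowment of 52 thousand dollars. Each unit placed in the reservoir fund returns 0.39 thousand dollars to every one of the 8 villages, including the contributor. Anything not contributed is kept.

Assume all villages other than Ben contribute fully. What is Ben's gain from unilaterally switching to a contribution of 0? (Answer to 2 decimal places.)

Switching from a contribution of 52 to 0 lets Ben keep an extra 52 thousand dollars, but lowers the reservoir fund by 52, which costs Ben their own share of that drop: 0.39 × 52 = 20.28.
Net gain = 52 − 20.28 = 31.72. The private return per contributed unit (0.39) is below 1, so free-riding is indeed the best response regardless of what the others do.

31.72 thousand dollars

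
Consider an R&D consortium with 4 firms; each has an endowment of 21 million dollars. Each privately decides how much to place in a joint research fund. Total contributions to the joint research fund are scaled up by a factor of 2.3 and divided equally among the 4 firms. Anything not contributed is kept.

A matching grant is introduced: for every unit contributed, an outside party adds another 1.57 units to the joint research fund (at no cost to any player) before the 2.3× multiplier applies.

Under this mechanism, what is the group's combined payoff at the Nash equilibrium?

The effective private return per unit is now 2.3 × 2.57 / 4 = 1.4778 > 1, so every player's dominant strategy flips to full contribution.
So the Nash equilibrium is full contribution by all 4; the group earns 2.3 × 2.57 × 84 = 496.52.

496.52 million dollars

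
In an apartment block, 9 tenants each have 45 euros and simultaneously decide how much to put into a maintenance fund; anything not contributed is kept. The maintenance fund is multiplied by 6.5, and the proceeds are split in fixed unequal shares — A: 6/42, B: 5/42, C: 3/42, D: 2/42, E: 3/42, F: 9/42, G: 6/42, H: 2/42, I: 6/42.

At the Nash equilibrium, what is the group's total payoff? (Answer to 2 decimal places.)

652.50 euros

Each unit j contributes comes back to j as 6.5 × (j's share), so j prefers to contribute only if that share exceeds 1/6.5 = 0.1538; otherwise keeping the unit dominates.
F alone (share 9/42) is above the threshold, contributing 45; the remaining 8 contribute 0. Total contributed: 45.
The maintenance fund pays out 6.5 × 45 = 292.50 in total (split across the unequal shares, but the aggregate is all that matters for the group sum).
The 8 free-riders keep 45 each, adding 360. Group total = 360 + 292.50 = 652.50.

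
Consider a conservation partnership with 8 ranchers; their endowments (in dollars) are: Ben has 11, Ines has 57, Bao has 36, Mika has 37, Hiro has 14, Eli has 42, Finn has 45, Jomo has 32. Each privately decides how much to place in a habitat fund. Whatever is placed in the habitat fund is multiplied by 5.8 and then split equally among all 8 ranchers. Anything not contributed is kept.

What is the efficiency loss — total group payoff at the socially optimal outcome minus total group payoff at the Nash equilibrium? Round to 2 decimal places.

The private return per contributed unit is 5.8/8 = 0.7250 < 1 for every player regardless of endowment, so the Nash equilibrium is zero contribution and the group total is Σ E_j = 11 + 57 + 36 + 37 + 14 + 42 + 45 + 32 = 274.
Each contributed unit returns 5.800 to the group, so the social optimum is full contribution by everyone: group total = 5.800 × 274 = 1589.20.
Efficiency loss = (5.800 − 1) × 274 = 1315.20.

1315.20 dollars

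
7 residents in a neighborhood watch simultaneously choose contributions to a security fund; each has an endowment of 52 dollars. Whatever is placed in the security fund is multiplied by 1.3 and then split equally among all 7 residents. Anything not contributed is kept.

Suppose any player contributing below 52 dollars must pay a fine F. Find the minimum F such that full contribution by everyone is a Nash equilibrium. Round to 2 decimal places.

Given the others contribute fully, the best deviation is to contribute 0 (any partial contribution still incurs the fine and gives up units whose private return 0.1857 is below 1).
Deviating from 52 to 0 saves 52 dollars but forfeits the deviator's share of the drop in the security fund: 1.3/7 × 52 = 9.66.
So the deviation gain is 52 − 9.66 = 42.34, and the fine must be at least 42.34 dollars to wipe it out.

42.34 dollars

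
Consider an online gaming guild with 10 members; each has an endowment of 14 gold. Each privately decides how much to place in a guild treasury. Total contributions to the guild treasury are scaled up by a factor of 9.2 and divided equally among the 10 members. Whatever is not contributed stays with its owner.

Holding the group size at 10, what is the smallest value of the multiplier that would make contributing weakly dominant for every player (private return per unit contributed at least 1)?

10

A contributed unit returns (multiplier)/10 to its contributor.
This reaches 1 exactly when the multiplier is 10.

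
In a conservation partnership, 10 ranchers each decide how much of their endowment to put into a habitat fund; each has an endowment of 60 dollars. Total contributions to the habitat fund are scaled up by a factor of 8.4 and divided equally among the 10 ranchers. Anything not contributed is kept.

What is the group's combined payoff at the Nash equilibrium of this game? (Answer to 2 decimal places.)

Each contributed unit returns 8.4/10 = 0.8400 to its contributor — below 1 — so contributing 0 is dominant for every player. At the Nash equilibrium everyone keeps their 60, and the group total is 10 × 60 = 600.

600.00 dollars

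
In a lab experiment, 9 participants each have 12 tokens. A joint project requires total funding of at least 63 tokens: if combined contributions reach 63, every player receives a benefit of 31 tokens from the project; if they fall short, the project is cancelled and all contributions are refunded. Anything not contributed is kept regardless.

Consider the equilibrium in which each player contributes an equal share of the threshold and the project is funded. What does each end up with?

Equal share of the threshold: 63/9 = 7.
At this profile no one gains by cutting their contribution: any cut drops the total below 63, the project is cancelled, contributions are refunded, and the deviator ends with 12, which is less than 12 − 7 + 31 = 36. Contributing more than 7 just wastes the excess. So contributing exactly 7 is a best response.
Each player's payoff: 12 − 7 + 31 = 36.

36 tokens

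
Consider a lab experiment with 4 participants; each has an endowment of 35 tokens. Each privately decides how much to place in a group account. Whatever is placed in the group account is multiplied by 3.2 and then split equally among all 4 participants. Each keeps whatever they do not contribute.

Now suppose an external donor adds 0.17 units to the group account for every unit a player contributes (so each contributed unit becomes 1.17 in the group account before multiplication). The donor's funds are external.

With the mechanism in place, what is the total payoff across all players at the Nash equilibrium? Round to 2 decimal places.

The effective private return is 3.2 × 1.17 / 4 = 0.9360, which is still under 1, so the mechanism doesn't change anyone's dominant strategy: zero contribution.
Everyone keeps their endowment and the group total is 4 × 35 = 140.

140.00 tokens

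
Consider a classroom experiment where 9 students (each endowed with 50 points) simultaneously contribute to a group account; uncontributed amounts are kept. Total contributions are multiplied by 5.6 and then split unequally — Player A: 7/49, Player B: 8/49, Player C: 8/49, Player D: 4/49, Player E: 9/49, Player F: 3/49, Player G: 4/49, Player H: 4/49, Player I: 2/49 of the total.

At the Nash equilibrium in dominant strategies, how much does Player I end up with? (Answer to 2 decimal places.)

Each unit j contributes comes back to j as 5.6 × (j's share), so j prefers to contribute only if that share exceeds 1/5.6 = 0.1786; otherwise keeping the unit dominates.
The only share above 0.1786 is Player E's 9/49, contributing 50; the remaining 8 contribute 0. Total contributed: 50.
Player I keeps 50 and receives 5.6 × 50 × 2/49 = 11.43 from the group account, for a payoff of 61.43.

61.43 points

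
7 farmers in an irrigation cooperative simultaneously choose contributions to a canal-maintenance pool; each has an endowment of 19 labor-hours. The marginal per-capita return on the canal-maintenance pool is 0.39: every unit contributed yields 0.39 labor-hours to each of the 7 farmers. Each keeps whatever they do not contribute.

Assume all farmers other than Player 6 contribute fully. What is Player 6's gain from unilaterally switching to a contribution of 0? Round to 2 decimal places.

11.59 labor-hours

Switching from a contribution of 19 to 0 lets Player 6 keep an extra 19 labor-hours, but lowers the canal-maintenance pool by 19, which costs Player 6 their own share of that drop: 0.39 × 19 = 7.41.
Net gain = 19 − 7.41 = 11.59. The private return per contributed unit (0.39) is below 1, so free-riding is indeed the best response regardless of what the others do.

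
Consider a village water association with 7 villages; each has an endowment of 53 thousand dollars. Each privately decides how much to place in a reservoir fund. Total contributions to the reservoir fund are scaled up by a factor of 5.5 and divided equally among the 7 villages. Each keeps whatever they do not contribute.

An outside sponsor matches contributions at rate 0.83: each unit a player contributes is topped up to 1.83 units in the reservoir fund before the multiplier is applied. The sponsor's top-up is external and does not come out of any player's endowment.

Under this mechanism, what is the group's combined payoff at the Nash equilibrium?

3734.12 thousand dollars

The effective private return per unit is now 5.5 × 1.83 / 7 = 1.4379 > 1, so every player's dominant strategy flips to full contribution.
So the Nash equilibrium is full contribution by all 7; the group earns 5.5 × 1.83 × 371 = 3734.12.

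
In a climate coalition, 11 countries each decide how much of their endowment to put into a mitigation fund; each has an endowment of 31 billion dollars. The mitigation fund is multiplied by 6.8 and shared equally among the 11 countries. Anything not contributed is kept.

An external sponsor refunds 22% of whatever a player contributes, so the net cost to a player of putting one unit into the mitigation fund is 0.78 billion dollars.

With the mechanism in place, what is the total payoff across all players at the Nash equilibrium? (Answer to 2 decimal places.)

341.00 billion dollars

With the mechanism, a contributed unit returns (6.8/11) / 0.78 = 0.7925 per unit of net cost — still below 1 — so contributing 0 remains dominant for every player.
Everyone keeps their endowment and the group total is 11 × 31 = 341.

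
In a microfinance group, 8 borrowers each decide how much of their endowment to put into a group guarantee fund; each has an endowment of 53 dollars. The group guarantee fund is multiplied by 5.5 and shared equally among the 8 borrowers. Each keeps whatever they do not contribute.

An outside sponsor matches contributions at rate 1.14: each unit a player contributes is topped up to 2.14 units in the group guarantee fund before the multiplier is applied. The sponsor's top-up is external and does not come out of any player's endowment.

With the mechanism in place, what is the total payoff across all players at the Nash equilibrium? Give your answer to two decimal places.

With the mechanism, a contributed unit returns 5.5 × 2.14 / 8 = 1.4713 per unit of net cost to the contributor — now above 1 — so contributing fully is weakly dominant for every player.
So the Nash equilibrium is full contribution by all 8; the group earns 5.5 × 2.14 × 424 = 4990.48.

4990.48 dollars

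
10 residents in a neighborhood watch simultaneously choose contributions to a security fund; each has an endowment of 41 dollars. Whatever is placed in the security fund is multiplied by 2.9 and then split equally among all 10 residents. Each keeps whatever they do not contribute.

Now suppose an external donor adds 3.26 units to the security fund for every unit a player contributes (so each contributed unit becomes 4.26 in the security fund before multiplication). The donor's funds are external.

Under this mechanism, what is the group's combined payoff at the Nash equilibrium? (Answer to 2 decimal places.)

With the mechanism, a contributed unit returns 2.9 × 4.26 / 10 = 1.2354 per unit of net cost to the contributor — now above 1 — so contributing fully is weakly dominant for every player.
At the Nash equilibrium everyone contributes 41. Group total payoff = 2.9 × 4.26 × 410 = 5065.14.

5065.14 dollars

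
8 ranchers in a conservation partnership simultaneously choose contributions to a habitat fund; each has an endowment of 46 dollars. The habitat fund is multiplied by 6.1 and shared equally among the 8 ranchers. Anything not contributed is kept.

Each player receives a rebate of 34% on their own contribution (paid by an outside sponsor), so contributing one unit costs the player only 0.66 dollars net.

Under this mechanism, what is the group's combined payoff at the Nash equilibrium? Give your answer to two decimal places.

2369.92 dollars

With the mechanism, a contributed unit returns (6.1/8) / 0.66 = 1.1553 per unit of net cost to the contributor — now above 1 — so contributing fully is weakly dominant for every player.
At the Nash equilibrium everyone contributes 46. Group total payoff = 8 × (46 × 0.34 + 6.1 × 46) = 2369.92.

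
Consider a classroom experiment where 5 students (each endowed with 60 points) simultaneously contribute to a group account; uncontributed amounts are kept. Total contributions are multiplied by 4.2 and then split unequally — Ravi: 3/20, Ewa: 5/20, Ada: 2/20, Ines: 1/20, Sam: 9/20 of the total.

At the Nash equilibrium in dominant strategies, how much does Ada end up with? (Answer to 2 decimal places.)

Player j's private return per contributed unit is 4.2 × (j's share). Contributing is weakly dominant for j when that share is at least 1/4.2 = 0.2381, and contributing 0 is dominant otherwise.
The shares above 0.2381 belong to Ewa and Sam, contributing 60 each; the remaining 3 contribute 0. Total contributed: 120.
Ada keeps 60 and receives 4.2 × 120 × 2/20 = 50.40 from the group account, for a payoff of 110.40.

110.40 points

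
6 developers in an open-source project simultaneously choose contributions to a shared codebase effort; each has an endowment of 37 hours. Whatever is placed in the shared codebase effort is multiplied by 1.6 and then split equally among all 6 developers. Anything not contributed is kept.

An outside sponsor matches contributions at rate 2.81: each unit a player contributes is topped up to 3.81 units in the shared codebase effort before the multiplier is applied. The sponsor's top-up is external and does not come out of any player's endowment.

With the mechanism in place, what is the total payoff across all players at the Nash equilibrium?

1353.31 hours

With the mechanism, a contributed unit returns 1.6 × 3.81 / 6 = 1.0160 per unit of net cost to the contributor — now above 1 — so contributing fully is weakly dominant for every player.
So the Nash equilibrium is full contribution by all 6; the group earns 1.6 × 3.81 × 222 = 1353.31.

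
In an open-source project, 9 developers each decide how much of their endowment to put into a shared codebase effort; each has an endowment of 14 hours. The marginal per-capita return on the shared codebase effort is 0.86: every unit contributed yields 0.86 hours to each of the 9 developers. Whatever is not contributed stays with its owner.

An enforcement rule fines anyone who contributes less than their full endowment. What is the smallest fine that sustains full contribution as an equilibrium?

Given the others contribute fully, the best deviation is to contribute 0 (any partial contribution still incurs the fine and gives up units whose private return 0.86 is below 1).
Deviating from 14 to 0 saves 14 hours but forfeits the deviator's share of the drop in the shared codebase effort: 0.86 × 14 = 12.04.
So the deviation gain is 14 − 12.04 = 1.96, and the fine must be at least 1.96 hours to wipe it out.

1.96 hours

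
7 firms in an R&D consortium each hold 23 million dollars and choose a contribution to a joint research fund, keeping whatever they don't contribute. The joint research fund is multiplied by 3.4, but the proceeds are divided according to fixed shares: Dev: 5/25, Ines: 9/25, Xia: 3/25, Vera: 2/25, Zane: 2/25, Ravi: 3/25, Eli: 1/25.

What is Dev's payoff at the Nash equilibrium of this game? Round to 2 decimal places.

38.64 million dollars

Each unit j contributes comes back to j as 3.4 × (j's share), so j prefers to contribute only if that share exceeds 1/3.4 = 0.2941; otherwise keeping the unit dominates.
The only share above 0.2941 is Ines's 9/25, contributing 23; the remaining 6 contribute 0. Total contributed: 23.
Dev keeps 23 and receives 3.4 × 23 × 5/25 = 15.64 from the joint research fund, for a payoff of 38.64.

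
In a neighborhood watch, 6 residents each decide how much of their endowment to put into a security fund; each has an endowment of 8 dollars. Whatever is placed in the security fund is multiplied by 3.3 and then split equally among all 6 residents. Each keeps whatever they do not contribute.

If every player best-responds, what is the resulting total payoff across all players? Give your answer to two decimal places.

Each contributed unit returns 3.3/6 = 0.5500 to its contributor — below 1 — so contributing 0 is dominant for every player. At the Nash equilibrium everyone keeps their 8, and the group total is 6 × 8 = 48.

48.00 dollars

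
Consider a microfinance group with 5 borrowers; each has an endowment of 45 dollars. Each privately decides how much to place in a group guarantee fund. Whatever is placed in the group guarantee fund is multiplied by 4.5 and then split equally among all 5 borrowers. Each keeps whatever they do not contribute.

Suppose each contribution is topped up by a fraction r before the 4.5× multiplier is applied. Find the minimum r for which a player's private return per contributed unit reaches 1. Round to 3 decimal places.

With matching at rate r, one contributed unit becomes (1 + r) in the group guarantee fund and returns 4.5 × (1 + r) / 5 to the contributor.
Setting this equal to 1: 1 + r = 5/4.5 = 1.1111.
So the minimum matching rate is r = 1.1111 − 1 = 0.111.

0.111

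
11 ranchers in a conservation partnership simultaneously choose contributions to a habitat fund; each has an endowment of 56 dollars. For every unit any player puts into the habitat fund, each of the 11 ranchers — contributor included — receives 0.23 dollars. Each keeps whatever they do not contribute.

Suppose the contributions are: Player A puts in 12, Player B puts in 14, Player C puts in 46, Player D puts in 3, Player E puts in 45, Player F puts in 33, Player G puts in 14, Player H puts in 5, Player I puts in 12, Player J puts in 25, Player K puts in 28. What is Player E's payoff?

65.51 dollars

Total contributed: 12 + 14 + 46 + 3 + 45 + 33 + 14 + 5 + 12 + 25 + 28 = 237.
Each receives 0.23 × 237 = 54.51 from the habitat fund.
Player E keeps 56 − 45 = 11, so Player E's payoff is 11 + 54.51 = 65.51.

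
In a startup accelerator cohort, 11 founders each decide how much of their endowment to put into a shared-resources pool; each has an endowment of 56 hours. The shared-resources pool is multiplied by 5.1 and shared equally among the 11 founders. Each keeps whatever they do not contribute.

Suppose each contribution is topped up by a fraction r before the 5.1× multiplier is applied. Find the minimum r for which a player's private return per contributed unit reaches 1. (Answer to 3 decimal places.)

With matching at rate r, one contributed unit becomes (1 + r) in the shared-resources pool and returns 5.1 × (1 + r) / 11 to the contributor.
Setting this equal to 1: 1 + r = 11/5.1 = 2.1569.
So the minimum matching rate is r = 2.1569 − 1 = 1.157.

1.157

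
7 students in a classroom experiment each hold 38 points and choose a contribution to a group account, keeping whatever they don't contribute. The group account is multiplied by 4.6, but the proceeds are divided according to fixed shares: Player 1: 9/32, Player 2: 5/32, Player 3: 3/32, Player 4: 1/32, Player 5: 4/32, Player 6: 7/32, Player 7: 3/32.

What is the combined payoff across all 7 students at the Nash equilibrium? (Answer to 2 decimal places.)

539.60 points

For player j, contributing a unit is worthwhile iff 4.6 × (j's share) ≥ 1, i.e. iff j's share is at least 0.2174.
Player 1 and Player 6 clear that bar, contributing 38 each; the remaining 5 contribute 0. Total contributed: 76.
The group account pays out 4.6 × 76 = 349.60 in total (split across the unequal shares, but the aggregate is all that matters for the group sum).
The 5 free-riders keep 38 each, adding 190. Group total = 190 + 349.60 = 539.60.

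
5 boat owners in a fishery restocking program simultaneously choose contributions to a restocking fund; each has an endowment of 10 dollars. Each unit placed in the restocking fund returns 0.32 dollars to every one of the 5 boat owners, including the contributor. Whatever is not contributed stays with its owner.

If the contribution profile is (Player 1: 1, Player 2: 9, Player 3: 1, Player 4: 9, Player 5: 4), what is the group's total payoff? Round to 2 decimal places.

Total contributed: 1 + 9 + 1 + 9 + 4 = 24; total kept: 5 × 10 − 24 = 26.
The restocking fund pays out 0.32 × 5 × 24 = 38.40 in aggregate.
Group total = 26 + 38.40 = 64.40.

64.40 dollars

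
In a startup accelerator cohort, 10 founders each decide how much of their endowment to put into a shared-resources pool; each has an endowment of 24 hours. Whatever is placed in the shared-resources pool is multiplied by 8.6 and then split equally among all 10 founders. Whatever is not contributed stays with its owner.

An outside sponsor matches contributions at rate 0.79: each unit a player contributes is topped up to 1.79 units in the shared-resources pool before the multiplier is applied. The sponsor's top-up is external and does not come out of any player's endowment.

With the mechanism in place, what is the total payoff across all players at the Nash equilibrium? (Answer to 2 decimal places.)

3694.56 hours

The effective private return per unit is now 8.6 × 1.79 / 10 = 1.5394 > 1, so every player's dominant strategy flips to full contribution.
At the Nash equilibrium everyone contributes 24. Group total payoff = 8.6 × 1.79 × 240 = 3694.56.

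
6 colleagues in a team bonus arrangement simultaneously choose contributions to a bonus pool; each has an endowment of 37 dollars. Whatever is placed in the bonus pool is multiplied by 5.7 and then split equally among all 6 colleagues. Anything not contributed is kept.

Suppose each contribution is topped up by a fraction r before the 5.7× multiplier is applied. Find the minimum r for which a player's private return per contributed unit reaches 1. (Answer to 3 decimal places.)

With matching at rate r, one contributed unit becomes (1 + r) in the bonus pool and returns 5.7 × (1 + r) / 6 to the contributor.
Setting this equal to 1: 1 + r = 6/5.7 = 1.0526.
So the minimum matching rate is r = 1.0526 − 1 = 0.053.

0.053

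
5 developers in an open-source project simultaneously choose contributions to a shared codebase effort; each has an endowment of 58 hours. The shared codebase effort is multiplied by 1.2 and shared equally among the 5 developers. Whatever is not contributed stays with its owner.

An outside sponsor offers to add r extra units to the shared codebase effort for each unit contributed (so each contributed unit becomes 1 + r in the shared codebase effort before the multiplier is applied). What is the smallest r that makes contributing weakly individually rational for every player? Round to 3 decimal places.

With matching at rate r, one contributed unit becomes (1 + r) in the shared codebase effort and returns 1.2 × (1 + r) / 5 to the contributor.
Setting this equal to 1: 1 + r = 5/1.2 = 4.1667.
So the minimum matching rate is r = 4.1667 − 1 = 3.167.

3.167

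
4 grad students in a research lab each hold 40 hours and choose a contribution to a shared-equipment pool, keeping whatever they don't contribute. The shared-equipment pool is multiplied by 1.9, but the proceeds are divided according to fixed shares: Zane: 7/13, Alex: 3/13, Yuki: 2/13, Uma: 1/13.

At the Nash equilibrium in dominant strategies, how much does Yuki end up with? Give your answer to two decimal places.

51.69 hours

A player with share s gets back 1.9·s per unit contributed, so full contribution is dominant for anyone with s > 1/1.9 = 0.5263 and zero contribution is dominant for anyone below.
Zane alone (share 7/13) is above the threshold, contributing 40; the remaining 3 contribute 0. Total contributed: 40.
Yuki keeps 40 and receives 1.9 × 40 × 2/13 = 11.69 from the shared-equipment pool, for a payoff of 51.69.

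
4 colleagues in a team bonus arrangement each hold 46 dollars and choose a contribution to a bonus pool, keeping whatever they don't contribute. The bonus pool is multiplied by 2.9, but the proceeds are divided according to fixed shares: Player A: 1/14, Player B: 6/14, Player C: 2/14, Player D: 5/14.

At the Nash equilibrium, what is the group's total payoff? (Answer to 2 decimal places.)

A player with share s gets back 2.9·s per unit contributed, so full contribution is dominant for anyone with s > 1/2.9 = 0.3448 and zero contribution is dominant for anyone below.
Player B and Player D are above the threshold, contributing 46 each; the remaining 2 contribute 0. Total contributed: 92.
The bonus pool pays out 2.9 × 92 = 266.80 in total (split across the unequal shares, but the aggregate is all that matters for the group sum).
The 2 free-riders keep 46 each, adding 92. Group total = 92 + 266.80 = 358.80.

358.80 dollars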